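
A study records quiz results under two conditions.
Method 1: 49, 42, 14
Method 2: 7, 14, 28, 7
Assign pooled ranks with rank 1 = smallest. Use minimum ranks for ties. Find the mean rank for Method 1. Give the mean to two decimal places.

5.33

Sorted (ascending): 7, 7, 14, 14, 28, 42, 49
The 2 values of 7 occupy positions 1–2 → each gets rank 1.
The 2 values of 14 occupy positions 3–4 → each gets rank 3.
Method 1 values → pooled ranks: 49→7, 42→6, 14→3
Mean rank = (7 + 6 + 3) / 3 = 5.33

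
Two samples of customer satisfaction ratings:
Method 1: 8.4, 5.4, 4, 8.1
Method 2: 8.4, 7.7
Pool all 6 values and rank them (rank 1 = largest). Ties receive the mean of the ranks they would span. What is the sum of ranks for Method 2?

5.5

Sorted (descending): 8.4, 8.4, 8.1, 7.7, 5.4, 4
The 2 values of 8.4 occupy positions 1–2 → average rank (1+2)/2 = 1.5.
Method 2 values → pooled ranks: 8.4→1.5, 7.7→4
Rank sum = 1.5 + 4 = 5.5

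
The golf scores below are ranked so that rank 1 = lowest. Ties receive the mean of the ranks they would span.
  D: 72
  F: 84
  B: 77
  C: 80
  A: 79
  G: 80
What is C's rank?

4.5

Sorted (ascending): 72, 77, 79, 80, 80, 84
The 2 values of 80 occupy positions 4–5 → average rank (4+5)/2 = 4.5.
C has value 80 → rank 4.5.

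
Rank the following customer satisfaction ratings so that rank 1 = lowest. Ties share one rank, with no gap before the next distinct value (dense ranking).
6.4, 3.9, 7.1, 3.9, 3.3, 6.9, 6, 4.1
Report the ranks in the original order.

5, 2, 7, 2, 1, 6, 4, 3

Sorted (ascending): 3.3, 3.9, 3.9, 4.1, 6, 6.4, 6.9, 7.1
The 2 values of 3.9 share dense rank 2.
Remaining distinct values take the next consecutive integers.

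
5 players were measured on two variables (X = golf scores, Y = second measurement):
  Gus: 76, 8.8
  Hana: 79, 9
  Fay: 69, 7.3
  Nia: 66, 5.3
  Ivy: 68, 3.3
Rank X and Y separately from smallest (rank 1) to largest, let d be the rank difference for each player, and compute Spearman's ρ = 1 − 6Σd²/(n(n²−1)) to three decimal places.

Ranks of variable 1: 4, 5, 3, 1, 2
Ranks of variable 2: 4, 5, 3, 2, 1
d = r₁ − r₂: 0, 0, 0, -1, 1
d²: 0, 0, 0, 1, 1; Σd² = 2
ρ = 1 − 6·2/(5·24) = 1 − 12/120 = 0.900

0.900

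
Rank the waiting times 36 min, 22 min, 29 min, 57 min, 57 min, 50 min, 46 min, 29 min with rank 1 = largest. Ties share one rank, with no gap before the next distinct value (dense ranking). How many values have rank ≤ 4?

Sorted (descending): 57, 57, 50, 46, 36, 29, 29, 22
The 2 values of 57 share dense rank 1.
The 2 values of 29 share dense rank 5.
Remaining distinct values take the next consecutive integers.
Ranks ≤ 4: {1, 1, 2, 3, 4} → 5 values.

5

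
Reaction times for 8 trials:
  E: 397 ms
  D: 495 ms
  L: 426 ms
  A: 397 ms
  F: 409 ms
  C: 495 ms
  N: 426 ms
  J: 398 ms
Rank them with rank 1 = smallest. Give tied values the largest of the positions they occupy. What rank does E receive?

Sorted (ascending): 397, 397, 398, 409, 426, 426, 495, 495
The 2 values of 397 occupy positions 1–2 → each gets rank 2.
The 2 values of 426 occupy positions 5–6 → each gets rank 6.
The 2 values of 495 occupy positions 7–8 → each gets rank 8.
E has value 397 ms → rank 2.

2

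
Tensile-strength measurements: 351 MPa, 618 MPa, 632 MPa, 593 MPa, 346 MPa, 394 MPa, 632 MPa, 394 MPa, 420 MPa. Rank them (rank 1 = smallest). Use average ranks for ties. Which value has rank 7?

618

Sorted (ascending): 346, 351, 394, 394, 420, 593, 618, 632, 632
The 2 values of 394 occupy positions 3–4 → average rank (3+4)/2 = 3.5.
The 2 values of 632 occupy positions 8–9 → average rank (8+9)/2 = 8.5.
Rank 7 → value 618.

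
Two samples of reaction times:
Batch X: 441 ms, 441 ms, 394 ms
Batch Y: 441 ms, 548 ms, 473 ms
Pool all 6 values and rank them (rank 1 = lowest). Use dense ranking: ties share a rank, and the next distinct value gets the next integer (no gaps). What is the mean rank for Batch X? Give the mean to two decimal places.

1.67

Sorted (ascending): 394, 441, 441, 441, 473, 548
The 3 values of 441 share dense rank 2.
Remaining distinct values take the next consecutive integers.
Batch X values → pooled ranks: 441→2, 441→2, 394→1
Mean rank = (2 + 2 + 1) / 3 = 1.67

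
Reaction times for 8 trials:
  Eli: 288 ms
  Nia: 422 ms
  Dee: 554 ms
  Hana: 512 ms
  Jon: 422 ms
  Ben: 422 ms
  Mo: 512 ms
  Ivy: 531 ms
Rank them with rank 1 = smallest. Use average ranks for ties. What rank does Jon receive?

Sorted (ascending): 288, 422, 422, 422, 512, 512, 531, 554
The 3 values of 422 occupy positions 2–4 → average rank 3.
The 2 values of 512 occupy positions 5–6 → average rank (5+6)/2 = 5.5.
Jon has value 422 ms → rank 3.

3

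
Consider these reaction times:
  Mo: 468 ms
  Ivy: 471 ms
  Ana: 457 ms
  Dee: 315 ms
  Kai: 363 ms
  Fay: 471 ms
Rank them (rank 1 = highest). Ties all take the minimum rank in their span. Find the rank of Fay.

Sorted (descending): 471, 471, 468, 457, 363, 315
The 2 values of 471 occupy positions 1–2 → each gets rank 1.
Fay has value 471 ms → rank 1.

1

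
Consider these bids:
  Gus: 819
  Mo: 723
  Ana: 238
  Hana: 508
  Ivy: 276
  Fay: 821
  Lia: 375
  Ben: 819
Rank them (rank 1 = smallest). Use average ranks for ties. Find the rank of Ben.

Sorted (ascending): 238, 276, 375, 508, 723, 819, 819, 821
The 2 values of 819 occupy positions 6–7 → average rank (6+7)/2 = 6.5.
Ben has value 819 → rank 6.5.

6.5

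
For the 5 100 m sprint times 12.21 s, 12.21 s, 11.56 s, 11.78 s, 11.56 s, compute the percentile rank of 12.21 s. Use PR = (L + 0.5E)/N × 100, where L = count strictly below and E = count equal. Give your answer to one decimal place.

N = 5.
Strictly below 12.21: 3. Equal to 12.21: 2.
PR = (3 + 0.5·2)/5 × 100 = 80.0

80.0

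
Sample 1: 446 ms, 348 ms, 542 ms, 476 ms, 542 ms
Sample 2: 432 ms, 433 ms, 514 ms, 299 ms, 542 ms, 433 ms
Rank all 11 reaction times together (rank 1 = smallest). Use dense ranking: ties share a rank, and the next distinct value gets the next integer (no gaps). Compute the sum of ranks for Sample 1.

29

Sorted (ascending): 299, 348, 432, 433, 433, 446, 476, 514, 542, 542, 542
The 2 values of 433 share dense rank 4.
The 3 values of 542 share dense rank 8.
Remaining distinct values take the next consecutive integers.
Sample 1 values → pooled ranks: 446→5, 348→2, 542→8, 476→6, 542→8
Rank sum = 5 + 2 + 8 + 6 + 8 = 29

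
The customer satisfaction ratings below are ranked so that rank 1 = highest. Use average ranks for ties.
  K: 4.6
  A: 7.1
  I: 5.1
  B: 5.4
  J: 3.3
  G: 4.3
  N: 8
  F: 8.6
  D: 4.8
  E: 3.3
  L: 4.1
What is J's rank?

10.5

Sorted (descending): 8.6, 8, 7.1, 5.4, 5.1, 4.8, 4.6, 4.3, 4.1, 3.3, 3.3
The 2 values of 3.3 occupy positions 10–11 → average rank (10+11)/2 = 10.5.
J has value 3.3 → rank 10.5.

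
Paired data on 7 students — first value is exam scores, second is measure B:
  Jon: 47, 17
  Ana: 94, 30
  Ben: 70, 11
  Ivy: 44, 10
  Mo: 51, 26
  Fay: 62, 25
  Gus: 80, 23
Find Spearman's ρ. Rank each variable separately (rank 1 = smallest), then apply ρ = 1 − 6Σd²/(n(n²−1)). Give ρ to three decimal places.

Ranks of variable 1: 2, 7, 5, 1, 3, 4, 6
Ranks of variable 2: 3, 7, 2, 1, 6, 5, 4
d = r₁ − r₂: -1, 0, 3, 0, -3, -1, 2
d²: 1, 0, 9, 0, 9, 1, 4; Σd² = 24
ρ = 1 − 6·24/(7·48) = 1 − 144/336 = 0.571

0.571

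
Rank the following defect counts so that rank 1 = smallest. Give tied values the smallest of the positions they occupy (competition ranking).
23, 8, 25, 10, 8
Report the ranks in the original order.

4, 1, 5, 3, 1

Sorted (ascending): 8, 8, 10, 23, 25
The 2 values of 8 occupy positions 1–2 → each gets rank 1.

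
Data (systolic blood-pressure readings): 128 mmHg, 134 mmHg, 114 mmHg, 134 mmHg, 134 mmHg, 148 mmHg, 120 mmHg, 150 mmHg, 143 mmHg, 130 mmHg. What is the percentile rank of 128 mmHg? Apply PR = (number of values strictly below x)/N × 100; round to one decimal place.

20.0

N = 10.
Strictly below 128: 2. Equal to 128: 1.
PR = 2/10 × 100 = 20.0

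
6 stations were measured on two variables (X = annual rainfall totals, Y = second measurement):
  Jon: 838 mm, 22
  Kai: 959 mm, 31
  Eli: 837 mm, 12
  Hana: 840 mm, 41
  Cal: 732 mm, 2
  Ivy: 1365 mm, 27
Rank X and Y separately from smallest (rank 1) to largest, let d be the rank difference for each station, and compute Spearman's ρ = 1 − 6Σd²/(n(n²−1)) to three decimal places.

Ranks of variable 1: 3, 5, 2, 4, 1, 6
Ranks of variable 2: 3, 5, 2, 6, 1, 4
d = r₁ − r₂: 0, 0, 0, -2, 0, 2
d²: 0, 0, 0, 4, 0, 4; Σd² = 8
ρ = 1 − 6·8/(6·35) = 1 − 48/210 = 0.771

0.771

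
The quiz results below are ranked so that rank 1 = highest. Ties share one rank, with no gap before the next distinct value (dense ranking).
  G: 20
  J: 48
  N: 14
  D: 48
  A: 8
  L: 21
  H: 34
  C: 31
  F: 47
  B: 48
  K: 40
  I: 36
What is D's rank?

Sorted (descending): 48, 48, 48, 47, 40, 36, 34, 31, 21, 20, 14, 8
The 3 values of 48 share dense rank 1.
Remaining distinct values take the next consecutive integers.
D has value 48 → rank 1.

1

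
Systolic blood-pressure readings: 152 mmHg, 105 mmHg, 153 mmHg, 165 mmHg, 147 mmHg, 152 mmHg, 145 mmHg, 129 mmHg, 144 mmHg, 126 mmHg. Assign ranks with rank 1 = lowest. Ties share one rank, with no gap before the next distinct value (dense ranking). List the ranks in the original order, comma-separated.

Sorted (ascending): 105, 126, 129, 144, 145, 147, 152, 152, 153, 165
The 2 values of 152 share dense rank 7.
Remaining distinct values take the next consecutive integers.

7, 1, 8, 9, 6, 7, 5, 3, 4, 2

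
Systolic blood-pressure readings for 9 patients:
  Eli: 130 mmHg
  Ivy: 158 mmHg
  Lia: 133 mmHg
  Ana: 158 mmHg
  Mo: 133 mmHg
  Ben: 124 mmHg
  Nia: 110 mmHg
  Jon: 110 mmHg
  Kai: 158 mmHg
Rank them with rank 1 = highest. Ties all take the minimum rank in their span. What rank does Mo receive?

Sorted (descending): 158, 158, 158, 133, 133, 130, 124, 110, 110
The 3 values of 158 occupy positions 1–3 → each gets rank 1.
The 2 values of 133 occupy positions 4–5 → each gets rank 4.
The 2 values of 110 occupy positions 8–9 → each gets rank 8.
Mo has value 133 mmHg → rank 4.

4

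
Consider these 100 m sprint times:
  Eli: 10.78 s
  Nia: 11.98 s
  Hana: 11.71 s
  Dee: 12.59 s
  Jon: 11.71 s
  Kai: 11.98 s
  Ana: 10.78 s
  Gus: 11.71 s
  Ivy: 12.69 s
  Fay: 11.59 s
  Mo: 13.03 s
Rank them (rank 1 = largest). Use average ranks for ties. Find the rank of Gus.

Sorted (descending): 13.03, 12.69, 12.59, 11.98, 11.98, 11.71, 11.71, 11.71, 11.59, 10.78, 10.78
The 2 values of 11.98 occupy positions 4–5 → average rank (4+5)/2 = 4.5.
The 3 values of 11.71 occupy positions 6–8 → average rank 7.
The 2 values of 10.78 occupy positions 10–11 → average rank (10+11)/2 = 10.5.
Gus has value 11.71 s → rank 7.

7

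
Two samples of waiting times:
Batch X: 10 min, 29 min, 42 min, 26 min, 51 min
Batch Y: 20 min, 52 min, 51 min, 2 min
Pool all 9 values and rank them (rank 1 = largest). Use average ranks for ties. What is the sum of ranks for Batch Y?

19.5

Sorted (descending): 52, 51, 51, 42, 29, 26, 20, 10, 2
The 2 values of 51 occupy positions 2–3 → average rank (2+3)/2 = 2.5.
Batch Y values → pooled ranks: 20→7, 52→1, 51→2.5, 2→9
Rank sum = 7 + 1 + 2.5 + 9 = 19.5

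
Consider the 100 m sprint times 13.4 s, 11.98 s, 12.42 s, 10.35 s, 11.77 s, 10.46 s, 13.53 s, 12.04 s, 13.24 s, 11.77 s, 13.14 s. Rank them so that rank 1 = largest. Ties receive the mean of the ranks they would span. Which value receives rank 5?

12.42

Sorted (descending): 13.53, 13.4, 13.24, 13.14, 12.42, 12.04, 11.98, 11.77, 11.77, 10.46, 10.35
The 2 values of 11.77 occupy positions 8–9 → average rank (8+9)/2 = 8.5.
Rank 5 → value 12.42.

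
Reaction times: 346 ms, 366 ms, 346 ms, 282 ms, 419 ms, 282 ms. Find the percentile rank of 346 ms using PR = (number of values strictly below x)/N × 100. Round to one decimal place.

N = 6.
Strictly below 346: 2. Equal to 346: 2.
PR = 2/6 × 100 = 33.3

33.3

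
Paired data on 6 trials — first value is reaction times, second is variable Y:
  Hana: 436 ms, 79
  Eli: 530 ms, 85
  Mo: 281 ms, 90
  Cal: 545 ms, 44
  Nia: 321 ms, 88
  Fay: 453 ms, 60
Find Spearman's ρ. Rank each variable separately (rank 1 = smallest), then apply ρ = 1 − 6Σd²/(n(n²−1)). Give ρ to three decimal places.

-0.829

Ranks of variable 1: 3, 5, 1, 6, 2, 4
Ranks of variable 2: 3, 4, 6, 1, 5, 2
d = r₁ − r₂: 0, 1, -5, 5, -3, 2
d²: 0, 1, 25, 25, 9, 4; Σd² = 64
ρ = 1 − 6·64/(6·35) = 1 − 384/210 = -0.829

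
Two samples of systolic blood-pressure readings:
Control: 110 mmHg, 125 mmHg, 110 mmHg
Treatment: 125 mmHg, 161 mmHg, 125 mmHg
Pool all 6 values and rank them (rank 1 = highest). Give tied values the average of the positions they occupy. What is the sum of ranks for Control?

Sorted (descending): 161, 125, 125, 125, 110, 110
The 3 values of 125 occupy positions 2–4 → average rank 3.
The 2 values of 110 occupy positions 5–6 → average rank (5+6)/2 = 5.5.
Control values → pooled ranks: 110→5.5, 125→3, 110→5.5
Rank sum = 5.5 + 3 + 5.5 = 14

14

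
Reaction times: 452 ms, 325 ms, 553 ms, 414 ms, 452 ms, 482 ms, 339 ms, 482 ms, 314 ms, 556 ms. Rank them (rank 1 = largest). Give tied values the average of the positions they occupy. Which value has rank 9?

Sorted (descending): 556, 553, 482, 482, 452, 452, 414, 339, 325, 314
The 2 values of 482 occupy positions 3–4 → average rank (3+4)/2 = 3.5.
The 2 values of 452 occupy positions 5–6 → average rank (5+6)/2 = 5.5.
Rank 9 → value 325.

325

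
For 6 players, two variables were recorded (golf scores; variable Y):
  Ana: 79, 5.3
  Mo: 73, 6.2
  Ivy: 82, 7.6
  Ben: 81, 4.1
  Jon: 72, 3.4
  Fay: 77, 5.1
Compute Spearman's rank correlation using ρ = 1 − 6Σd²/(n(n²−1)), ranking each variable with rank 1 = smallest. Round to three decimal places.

0.486

Ranks of variable 1: 4, 2, 6, 5, 1, 3
Ranks of variable 2: 4, 5, 6, 2, 1, 3
d = r₁ − r₂: 0, -3, 0, 3, 0, 0
d²: 0, 9, 0, 9, 0, 0; Σd² = 18
ρ = 1 − 6·18/(6·35) = 1 − 108/210 = 0.486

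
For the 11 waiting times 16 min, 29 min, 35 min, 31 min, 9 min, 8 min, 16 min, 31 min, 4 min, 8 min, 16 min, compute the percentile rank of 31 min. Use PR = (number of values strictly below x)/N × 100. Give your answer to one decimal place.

N = 11.
Strictly below 31: 8. Equal to 31: 2.
PR = 8/11 × 100 = 72.7

72.7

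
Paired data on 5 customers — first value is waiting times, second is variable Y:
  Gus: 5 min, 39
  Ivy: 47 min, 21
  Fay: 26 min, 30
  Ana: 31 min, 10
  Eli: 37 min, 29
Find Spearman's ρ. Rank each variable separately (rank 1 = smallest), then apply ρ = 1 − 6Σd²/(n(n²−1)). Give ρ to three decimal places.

Ranks of variable 1: 1, 5, 2, 3, 4
Ranks of variable 2: 5, 2, 4, 1, 3
d = r₁ − r₂: -4, 3, -2, 2, 1
d²: 16, 9, 4, 4, 1; Σd² = 34
ρ = 1 − 6·34/(5·24) = 1 − 204/120 = -0.700

-0.700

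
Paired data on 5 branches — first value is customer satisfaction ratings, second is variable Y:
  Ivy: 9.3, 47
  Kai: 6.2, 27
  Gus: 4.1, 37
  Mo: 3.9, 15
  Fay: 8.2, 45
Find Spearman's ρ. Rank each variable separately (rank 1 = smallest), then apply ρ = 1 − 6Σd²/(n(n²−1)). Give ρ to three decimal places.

0.900

Ranks of variable 1: 5, 3, 2, 1, 4
Ranks of variable 2: 5, 2, 3, 1, 4
d = r₁ − r₂: 0, 1, -1, 0, 0
d²: 0, 1, 1, 0, 0; Σd² = 2
ρ = 1 − 6·2/(5·24) = 1 − 12/120 = 0.900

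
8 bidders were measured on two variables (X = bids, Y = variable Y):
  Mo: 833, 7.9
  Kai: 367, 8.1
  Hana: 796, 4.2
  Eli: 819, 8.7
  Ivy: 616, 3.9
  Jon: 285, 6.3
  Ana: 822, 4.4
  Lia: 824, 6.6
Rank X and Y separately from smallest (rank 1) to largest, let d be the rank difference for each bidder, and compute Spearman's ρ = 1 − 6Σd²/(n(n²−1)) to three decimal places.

Ranks of variable 1: 8, 2, 4, 5, 3, 1, 6, 7
Ranks of variable 2: 6, 7, 2, 8, 1, 4, 3, 5
d = r₁ − r₂: 2, -5, 2, -3, 2, -3, 3, 2
d²: 4, 25, 4, 9, 4, 9, 9, 4; Σd² = 68
ρ = 1 − 6·68/(8·63) = 1 − 408/504 = 0.190

0.190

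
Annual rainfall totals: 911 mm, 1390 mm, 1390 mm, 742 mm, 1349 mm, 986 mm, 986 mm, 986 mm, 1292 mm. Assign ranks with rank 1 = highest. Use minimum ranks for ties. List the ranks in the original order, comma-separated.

Sorted (descending): 1390, 1390, 1349, 1292, 986, 986, 986, 911, 742
The 2 values of 1390 occupy positions 1–2 → each gets rank 1.
The 3 values of 986 occupy positions 5–7 → each gets rank 5.

8, 1, 1, 9, 3, 5, 5, 5, 4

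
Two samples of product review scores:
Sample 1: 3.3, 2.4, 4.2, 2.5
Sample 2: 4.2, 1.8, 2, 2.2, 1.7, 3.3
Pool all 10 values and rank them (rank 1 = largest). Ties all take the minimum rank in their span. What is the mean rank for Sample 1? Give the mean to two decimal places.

Sorted (descending): 4.2, 4.2, 3.3, 3.3, 2.5, 2.4, 2.2, 2, 1.8, 1.7
The 2 values of 4.2 occupy positions 1–2 → each gets rank 1.
The 2 values of 3.3 occupy positions 3–4 → each gets rank 3.
Sample 1 values → pooled ranks: 3.3→3, 2.4→6, 4.2→1, 2.5→5
Mean rank = (3 + 6 + 1 + 5) / 4 = 3.75

3.75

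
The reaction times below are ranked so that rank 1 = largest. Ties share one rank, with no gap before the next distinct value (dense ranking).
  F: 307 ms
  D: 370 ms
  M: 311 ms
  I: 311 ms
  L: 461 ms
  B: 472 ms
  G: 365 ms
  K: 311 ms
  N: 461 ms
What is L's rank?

Sorted (descending): 472, 461, 461, 370, 365, 311, 311, 311, 307
The 2 values of 461 share dense rank 2.
The 3 values of 311 share dense rank 5.
Remaining distinct values take the next consecutive integers.
L has value 461 ms → rank 2.

2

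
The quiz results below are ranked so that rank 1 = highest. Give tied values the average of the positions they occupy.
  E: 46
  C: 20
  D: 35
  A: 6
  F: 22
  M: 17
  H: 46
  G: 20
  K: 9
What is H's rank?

1.5

Sorted (descending): 46, 46, 35, 22, 20, 20, 17, 9, 6
The 2 values of 46 occupy positions 1–2 → average rank (1+2)/2 = 1.5.
The 2 values of 20 occupy positions 5–6 → average rank (5+6)/2 = 5.5.
H has value 46 → rank 1.5.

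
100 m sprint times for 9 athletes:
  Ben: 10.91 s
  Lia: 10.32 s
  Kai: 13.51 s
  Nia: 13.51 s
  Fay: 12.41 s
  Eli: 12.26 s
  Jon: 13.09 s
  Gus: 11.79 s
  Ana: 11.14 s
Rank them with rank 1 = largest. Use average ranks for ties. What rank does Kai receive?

1.5

Sorted (descending): 13.51, 13.51, 13.09, 12.41, 12.26, 11.79, 11.14, 10.91, 10.32
The 2 values of 13.51 occupy positions 1–2 → average rank (1+2)/2 = 1.5.
Kai has value 13.51 s → rank 1.5.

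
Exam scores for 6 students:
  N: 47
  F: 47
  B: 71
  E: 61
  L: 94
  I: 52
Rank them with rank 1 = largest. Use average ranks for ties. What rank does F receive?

Sorted (descending): 94, 71, 61, 52, 47, 47
The 2 values of 47 occupy positions 5–6 → average rank (5+6)/2 = 5.5.
F has value 47 → rank 5.5.

5.5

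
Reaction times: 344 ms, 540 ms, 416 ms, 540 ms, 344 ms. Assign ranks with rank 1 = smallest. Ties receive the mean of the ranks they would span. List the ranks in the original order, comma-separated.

1.5, 4.5, 3, 4.5, 1.5

Sorted (ascending): 344, 344, 416, 540, 540
The 2 values of 344 occupy positions 1–2 → average rank (1+2)/2 = 1.5.
The 2 values of 540 occupy positions 4–5 → average rank (4+5)/2 = 4.5.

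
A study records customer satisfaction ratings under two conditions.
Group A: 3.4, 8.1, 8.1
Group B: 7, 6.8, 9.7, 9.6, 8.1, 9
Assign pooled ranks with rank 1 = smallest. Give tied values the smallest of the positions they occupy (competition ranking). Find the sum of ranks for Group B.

33

Sorted (ascending): 3.4, 6.8, 7, 8.1, 8.1, 8.1, 9, 9.6, 9.7
The 3 values of 8.1 occupy positions 4–6 → each gets rank 4.
Group B values → pooled ranks: 7→3, 6.8→2, 9.7→9, 9.6→8, 8.1→4, 9→7
Rank sum = 3 + 2 + 9 + 8 + 4 + 7 = 33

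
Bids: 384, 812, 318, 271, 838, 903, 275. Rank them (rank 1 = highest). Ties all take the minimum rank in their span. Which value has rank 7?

271

Sorted (descending): 903, 838, 812, 384, 318, 275, 271
No ties — each value takes its position as its rank.
Rank 7 → value 271.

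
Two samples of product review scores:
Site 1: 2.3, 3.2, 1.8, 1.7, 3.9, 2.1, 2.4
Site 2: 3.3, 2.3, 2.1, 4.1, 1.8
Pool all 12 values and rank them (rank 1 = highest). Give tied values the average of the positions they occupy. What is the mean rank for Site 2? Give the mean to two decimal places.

5.90

Sorted (descending): 4.1, 3.9, 3.3, 3.2, 2.4, 2.3, 2.3, 2.1, 2.1, 1.8, 1.8, 1.7
The 2 values of 2.3 occupy positions 6–7 → average rank (6+7)/2 = 6.5.
The 2 values of 2.1 occupy positions 8–9 → average rank (8+9)/2 = 8.5.
The 2 values of 1.8 occupy positions 10–11 → average rank (10+11)/2 = 10.5.
Site 2 values → pooled ranks: 3.3→3, 2.3→6.5, 2.1→8.5, 4.1→1, 1.8→10.5
Mean rank = (3 + 6.5 + 8.5 + 1 + 10.5) / 5 = 5.90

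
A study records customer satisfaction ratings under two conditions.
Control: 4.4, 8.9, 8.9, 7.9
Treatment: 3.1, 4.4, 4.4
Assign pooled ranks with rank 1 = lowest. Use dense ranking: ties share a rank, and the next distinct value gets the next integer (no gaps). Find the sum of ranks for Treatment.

5

Sorted (ascending): 3.1, 4.4, 4.4, 4.4, 7.9, 8.9, 8.9
The 3 values of 4.4 share dense rank 2.
The 2 values of 8.9 share dense rank 4.
Remaining distinct values take the next consecutive integers.
Treatment values → pooled ranks: 3.1→1, 4.4→2, 4.4→2
Rank sum = 1 + 2 + 2 = 5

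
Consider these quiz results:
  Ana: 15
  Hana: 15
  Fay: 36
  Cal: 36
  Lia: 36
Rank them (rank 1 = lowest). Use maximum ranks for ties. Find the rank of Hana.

2

Sorted (ascending): 15, 15, 36, 36, 36
The 2 values of 15 occupy positions 1–2 → each gets rank 2.
The 3 values of 36 occupy positions 3–5 → each gets rank 5.
Hana has value 15 → rank 2.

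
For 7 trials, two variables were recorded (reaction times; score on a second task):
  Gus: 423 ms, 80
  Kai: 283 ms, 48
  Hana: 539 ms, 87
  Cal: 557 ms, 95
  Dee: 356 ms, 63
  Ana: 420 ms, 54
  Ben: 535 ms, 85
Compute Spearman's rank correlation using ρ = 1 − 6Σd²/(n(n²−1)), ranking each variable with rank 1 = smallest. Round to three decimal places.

Ranks of variable 1: 4, 1, 6, 7, 2, 3, 5
Ranks of variable 2: 4, 1, 6, 7, 3, 2, 5
d = r₁ − r₂: 0, 0, 0, 0, -1, 1, 0
d²: 0, 0, 0, 0, 1, 1, 0; Σd² = 2
ρ = 1 − 6·2/(7·48) = 1 − 12/336 = 0.964

0.964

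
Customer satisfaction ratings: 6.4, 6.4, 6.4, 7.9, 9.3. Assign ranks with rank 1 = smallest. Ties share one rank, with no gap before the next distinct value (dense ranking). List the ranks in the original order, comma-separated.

1, 1, 1, 2, 3

Sorted (ascending): 6.4, 6.4, 6.4, 7.9, 9.3
The 3 values of 6.4 share dense rank 1.
Remaining distinct values take the next consecutive integers.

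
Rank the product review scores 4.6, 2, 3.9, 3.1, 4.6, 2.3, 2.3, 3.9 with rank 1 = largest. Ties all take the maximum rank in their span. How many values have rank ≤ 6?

5

Sorted (descending): 4.6, 4.6, 3.9, 3.9, 3.1, 2.3, 2.3, 2
The 2 values of 4.6 occupy positions 1–2 → each gets rank 2.
The 2 values of 3.9 occupy positions 3–4 → each gets rank 4.
The 2 values of 2.3 occupy positions 6–7 → each gets rank 7.
Ranks ≤ 6: {2, 2, 4, 4, 5} → 5 values.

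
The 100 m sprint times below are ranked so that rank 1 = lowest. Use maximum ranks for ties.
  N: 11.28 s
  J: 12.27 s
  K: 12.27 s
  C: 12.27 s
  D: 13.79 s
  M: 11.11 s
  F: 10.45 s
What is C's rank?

Sorted (ascending): 10.45, 11.11, 11.28, 12.27, 12.27, 12.27, 13.79
The 3 values of 12.27 occupy positions 4–6 → each gets rank 6.
C has value 12.27 s → rank 6.

6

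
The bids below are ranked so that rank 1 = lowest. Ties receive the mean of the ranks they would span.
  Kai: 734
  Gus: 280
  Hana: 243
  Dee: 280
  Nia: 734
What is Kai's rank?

4.5

Sorted (ascending): 243, 280, 280, 734, 734
The 2 values of 280 occupy positions 2–3 → average rank (2+3)/2 = 2.5.
The 2 values of 734 occupy positions 4–5 → average rank (4+5)/2 = 4.5.
Kai has value 734 → rank 4.5.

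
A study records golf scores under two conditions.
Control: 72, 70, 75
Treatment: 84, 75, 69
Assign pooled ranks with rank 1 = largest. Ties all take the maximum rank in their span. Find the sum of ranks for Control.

Sorted (descending): 84, 75, 75, 72, 70, 69
The 2 values of 75 occupy positions 2–3 → each gets rank 3.
Control values → pooled ranks: 72→4, 70→5, 75→3
Rank sum = 4 + 5 + 3 = 12

12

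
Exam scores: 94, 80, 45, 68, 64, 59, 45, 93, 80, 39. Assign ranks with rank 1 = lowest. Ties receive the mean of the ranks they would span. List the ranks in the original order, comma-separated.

10, 7.5, 2.5, 6, 5, 4, 2.5, 9, 7.5, 1

Sorted (ascending): 39, 45, 45, 59, 64, 68, 80, 80, 93, 94
The 2 values of 45 occupy positions 2–3 → average rank (2+3)/2 = 2.5.
The 2 values of 80 occupy positions 7–8 → average rank (7+8)/2 = 7.5.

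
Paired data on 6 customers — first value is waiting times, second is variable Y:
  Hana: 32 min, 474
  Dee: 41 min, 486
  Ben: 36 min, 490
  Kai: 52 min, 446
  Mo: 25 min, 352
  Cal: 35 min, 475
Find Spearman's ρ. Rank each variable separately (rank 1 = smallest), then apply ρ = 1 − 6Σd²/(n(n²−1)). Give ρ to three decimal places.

0.371

Ranks of variable 1: 2, 5, 4, 6, 1, 3
Ranks of variable 2: 3, 5, 6, 2, 1, 4
d = r₁ − r₂: -1, 0, -2, 4, 0, -1
d²: 1, 0, 4, 16, 0, 1; Σd² = 22
ρ = 1 − 6·22/(6·35) = 1 − 132/210 = 0.371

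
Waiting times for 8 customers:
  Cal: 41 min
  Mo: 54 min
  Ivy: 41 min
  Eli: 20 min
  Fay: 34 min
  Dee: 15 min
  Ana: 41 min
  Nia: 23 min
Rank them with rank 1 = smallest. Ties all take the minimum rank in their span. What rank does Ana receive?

5

Sorted (ascending): 15, 20, 23, 34, 41, 41, 41, 54
The 3 values of 41 occupy positions 5–7 → each gets rank 5.
Ana has value 41 min → rank 5.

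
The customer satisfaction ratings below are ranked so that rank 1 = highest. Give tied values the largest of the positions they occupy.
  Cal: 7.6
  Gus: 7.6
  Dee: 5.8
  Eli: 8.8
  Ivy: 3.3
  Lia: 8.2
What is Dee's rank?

Sorted (descending): 8.8, 8.2, 7.6, 7.6, 5.8, 3.3
The 2 values of 7.6 occupy positions 3–4 → each gets rank 4.
Dee has value 5.8 → rank 5.

5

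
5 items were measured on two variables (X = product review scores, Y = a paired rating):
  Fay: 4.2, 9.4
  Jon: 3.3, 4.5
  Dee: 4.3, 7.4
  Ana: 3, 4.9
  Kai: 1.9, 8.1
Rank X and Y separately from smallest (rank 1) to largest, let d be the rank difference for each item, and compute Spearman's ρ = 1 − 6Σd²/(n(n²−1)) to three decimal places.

Ranks of variable 1: 4, 3, 5, 2, 1
Ranks of variable 2: 5, 1, 3, 2, 4
d = r₁ − r₂: -1, 2, 2, 0, -3
d²: 1, 4, 4, 0, 9; Σd² = 18
ρ = 1 − 6·18/(5·24) = 1 − 108/120 = 0.100

0.100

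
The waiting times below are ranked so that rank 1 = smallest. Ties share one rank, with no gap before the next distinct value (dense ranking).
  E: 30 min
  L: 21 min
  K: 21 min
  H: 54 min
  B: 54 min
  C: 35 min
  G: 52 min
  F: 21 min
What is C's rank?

Sorted (ascending): 21, 21, 21, 30, 35, 52, 54, 54
The 3 values of 21 share dense rank 1.
The 2 values of 54 share dense rank 5.
Remaining distinct values take the next consecutive integers.
C has value 35 min → rank 3.

3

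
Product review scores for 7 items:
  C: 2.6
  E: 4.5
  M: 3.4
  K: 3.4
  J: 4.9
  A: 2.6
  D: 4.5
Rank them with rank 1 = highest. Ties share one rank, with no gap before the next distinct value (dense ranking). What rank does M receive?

Sorted (descending): 4.9, 4.5, 4.5, 3.4, 3.4, 2.6, 2.6
The 2 values of 4.5 share dense rank 2.
The 2 values of 3.4 share dense rank 3.
The 2 values of 2.6 share dense rank 4.
Remaining distinct values take the next consecutive integers.
M has value 3.4 → rank 3.

3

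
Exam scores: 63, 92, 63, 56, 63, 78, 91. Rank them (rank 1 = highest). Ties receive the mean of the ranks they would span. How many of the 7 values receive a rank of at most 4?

Sorted (descending): 92, 91, 78, 63, 63, 63, 56
The 3 values of 63 occupy positions 4–6 → average rank 5.
Ranks ≤ 4: {1, 2, 3} → 3 values.

3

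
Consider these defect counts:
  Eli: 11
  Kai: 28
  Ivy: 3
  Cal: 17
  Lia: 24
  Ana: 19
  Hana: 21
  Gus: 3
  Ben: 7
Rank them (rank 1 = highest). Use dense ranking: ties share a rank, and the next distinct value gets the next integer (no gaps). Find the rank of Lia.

2

Sorted (descending): 28, 24, 21, 19, 17, 11, 7, 3, 3
The 2 values of 3 share dense rank 8.
Remaining distinct values take the next consecutive integers.
Lia has value 24 → rank 2.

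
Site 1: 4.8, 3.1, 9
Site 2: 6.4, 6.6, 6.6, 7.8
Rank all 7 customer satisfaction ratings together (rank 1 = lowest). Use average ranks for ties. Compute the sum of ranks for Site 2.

Sorted (ascending): 3.1, 4.8, 6.4, 6.6, 6.6, 7.8, 9
The 2 values of 6.6 occupy positions 4–5 → average rank (4+5)/2 = 4.5.
Site 2 values → pooled ranks: 6.4→3, 6.6→4.5, 6.6→4.5, 7.8→6
Rank sum = 3 + 4.5 + 4.5 + 6 = 18

18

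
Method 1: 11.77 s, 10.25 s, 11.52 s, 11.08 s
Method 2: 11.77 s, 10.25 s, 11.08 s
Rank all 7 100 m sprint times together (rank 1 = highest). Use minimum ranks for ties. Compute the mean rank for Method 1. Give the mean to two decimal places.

Sorted (descending): 11.77, 11.77, 11.52, 11.08, 11.08, 10.25, 10.25
The 2 values of 11.77 occupy positions 1–2 → each gets rank 1.
The 2 values of 11.08 occupy positions 4–5 → each gets rank 4.
The 2 values of 10.25 occupy positions 6–7 → each gets rank 6.
Method 1 values → pooled ranks: 11.77→1, 10.25→6, 11.52→3, 11.08→4
Mean rank = (1 + 6 + 3 + 4) / 4 = 3.50

3.50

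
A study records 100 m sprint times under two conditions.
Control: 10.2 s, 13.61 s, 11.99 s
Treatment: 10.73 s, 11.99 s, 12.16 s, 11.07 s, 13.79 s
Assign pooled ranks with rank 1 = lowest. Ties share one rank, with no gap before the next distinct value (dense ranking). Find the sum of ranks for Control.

Sorted (ascending): 10.2, 10.73, 11.07, 11.99, 11.99, 12.16, 13.61, 13.79
The 2 values of 11.99 share dense rank 4.
Remaining distinct values take the next consecutive integers.
Control values → pooled ranks: 10.2→1, 13.61→6, 11.99→4
Rank sum = 1 + 6 + 4 = 11

11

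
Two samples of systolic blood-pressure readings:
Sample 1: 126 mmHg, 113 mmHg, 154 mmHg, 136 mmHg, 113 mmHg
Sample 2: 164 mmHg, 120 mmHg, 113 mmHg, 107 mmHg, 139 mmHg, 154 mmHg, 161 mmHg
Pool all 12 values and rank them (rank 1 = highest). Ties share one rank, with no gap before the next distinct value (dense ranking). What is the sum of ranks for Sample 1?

30

Sorted (descending): 164, 161, 154, 154, 139, 136, 126, 120, 113, 113, 113, 107
The 2 values of 154 share dense rank 3.
The 3 values of 113 share dense rank 8.
Remaining distinct values take the next consecutive integers.
Sample 1 values → pooled ranks: 126→6, 113→8, 154→3, 136→5, 113→8
Rank sum = 6 + 8 + 3 + 5 + 8 = 30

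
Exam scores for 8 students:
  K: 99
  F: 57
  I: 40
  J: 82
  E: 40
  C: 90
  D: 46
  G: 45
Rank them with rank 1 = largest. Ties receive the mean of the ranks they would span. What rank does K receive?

Sorted (descending): 99, 90, 82, 57, 46, 45, 40, 40
The 2 values of 40 occupy positions 7–8 → average rank (7+8)/2 = 7.5.
K has value 99 → rank 1.

1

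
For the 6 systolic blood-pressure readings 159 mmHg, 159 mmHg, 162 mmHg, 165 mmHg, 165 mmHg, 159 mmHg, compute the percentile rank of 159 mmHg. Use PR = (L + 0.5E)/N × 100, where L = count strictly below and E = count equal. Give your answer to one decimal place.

N = 6.
Strictly below 159: 0. Equal to 159: 3.
PR = (0 + 0.5·3)/6 × 100 = 25.0

25.0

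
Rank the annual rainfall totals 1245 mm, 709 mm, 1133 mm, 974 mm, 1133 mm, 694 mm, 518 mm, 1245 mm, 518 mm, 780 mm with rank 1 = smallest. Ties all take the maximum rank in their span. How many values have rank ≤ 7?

Sorted (ascending): 518, 518, 694, 709, 780, 974, 1133, 1133, 1245, 1245
The 2 values of 518 occupy positions 1–2 → each gets rank 2.
The 2 values of 1133 occupy positions 7–8 → each gets rank 8.
The 2 values of 1245 occupy positions 9–10 → each gets rank 10.
Ranks ≤ 7: {2, 2, 3, 4, 5, 6} → 6 values.

6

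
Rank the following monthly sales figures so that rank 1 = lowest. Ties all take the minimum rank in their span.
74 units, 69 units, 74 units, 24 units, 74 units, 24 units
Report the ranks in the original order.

4, 3, 4, 1, 4, 1

Sorted (ascending): 24, 24, 69, 74, 74, 74
The 2 values of 24 occupy positions 1–2 → each gets rank 1.
The 3 values of 74 occupy positions 4–6 → each gets rank 4.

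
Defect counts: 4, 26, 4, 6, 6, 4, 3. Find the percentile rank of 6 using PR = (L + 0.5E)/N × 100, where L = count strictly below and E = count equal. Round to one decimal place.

N = 7.
Strictly below 6: 4. Equal to 6: 2.
PR = (4 + 0.5·2)/7 × 100 = 71.4

71.4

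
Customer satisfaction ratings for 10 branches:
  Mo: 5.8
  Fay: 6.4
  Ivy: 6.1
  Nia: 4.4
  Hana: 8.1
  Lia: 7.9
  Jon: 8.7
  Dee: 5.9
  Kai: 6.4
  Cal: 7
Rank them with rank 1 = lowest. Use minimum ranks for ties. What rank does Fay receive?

Sorted (ascending): 4.4, 5.8, 5.9, 6.1, 6.4, 6.4, 7, 7.9, 8.1, 8.7
The 2 values of 6.4 occupy positions 5–6 → each gets rank 5.
Fay has value 6.4 → rank 5.

5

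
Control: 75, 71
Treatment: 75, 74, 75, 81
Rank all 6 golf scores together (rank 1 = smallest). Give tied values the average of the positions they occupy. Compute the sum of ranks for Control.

5

Sorted (ascending): 71, 74, 75, 75, 75, 81
The 3 values of 75 occupy positions 3–5 → average rank 4.
Control values → pooled ranks: 75→4, 71→1
Rank sum = 4 + 1 = 5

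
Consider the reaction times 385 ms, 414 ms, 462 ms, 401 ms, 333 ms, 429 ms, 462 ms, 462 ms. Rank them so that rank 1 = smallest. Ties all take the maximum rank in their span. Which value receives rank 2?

385

Sorted (ascending): 333, 385, 401, 414, 429, 462, 462, 462
The 3 values of 462 occupy positions 6–8 → each gets rank 8.
Rank 2 → value 385.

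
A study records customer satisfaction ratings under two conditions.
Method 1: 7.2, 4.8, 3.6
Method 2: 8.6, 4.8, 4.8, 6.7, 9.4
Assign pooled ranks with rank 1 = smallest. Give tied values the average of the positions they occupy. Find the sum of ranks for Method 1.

10

Sorted (ascending): 3.6, 4.8, 4.8, 4.8, 6.7, 7.2, 8.6, 9.4
The 3 values of 4.8 occupy positions 2–4 → average rank 3.
Method 1 values → pooled ranks: 7.2→6, 4.8→3, 3.6→1
Rank sum = 6 + 3 + 1 = 10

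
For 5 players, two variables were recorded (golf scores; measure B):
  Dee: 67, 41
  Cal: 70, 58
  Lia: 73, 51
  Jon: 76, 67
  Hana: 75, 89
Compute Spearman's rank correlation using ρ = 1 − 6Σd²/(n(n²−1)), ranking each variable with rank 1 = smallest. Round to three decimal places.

Ranks of variable 1: 1, 2, 3, 5, 4
Ranks of variable 2: 1, 3, 2, 4, 5
d = r₁ − r₂: 0, -1, 1, 1, -1
d²: 0, 1, 1, 1, 1; Σd² = 4
ρ = 1 − 6·4/(5·24) = 1 − 24/120 = 0.800

0.800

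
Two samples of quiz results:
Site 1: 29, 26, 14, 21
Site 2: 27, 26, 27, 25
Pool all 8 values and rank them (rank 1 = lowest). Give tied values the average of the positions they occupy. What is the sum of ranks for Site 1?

Sorted (ascending): 14, 21, 25, 26, 26, 27, 27, 29
The 2 values of 26 occupy positions 4–5 → average rank (4+5)/2 = 4.5.
The 2 values of 27 occupy positions 6–7 → average rank (6+7)/2 = 6.5.
Site 1 values → pooled ranks: 29→8, 26→4.5, 14→1, 21→2
Rank sum = 8 + 4.5 + 1 + 2 = 15.5

15.5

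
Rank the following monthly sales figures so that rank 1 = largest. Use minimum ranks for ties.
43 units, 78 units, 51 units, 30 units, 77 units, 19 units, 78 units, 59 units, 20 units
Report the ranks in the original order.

Sorted (descending): 78, 78, 77, 59, 51, 43, 30, 20, 19
The 2 values of 78 occupy positions 1–2 → each gets rank 1.

6, 1, 5, 7, 3, 9, 1, 4, 8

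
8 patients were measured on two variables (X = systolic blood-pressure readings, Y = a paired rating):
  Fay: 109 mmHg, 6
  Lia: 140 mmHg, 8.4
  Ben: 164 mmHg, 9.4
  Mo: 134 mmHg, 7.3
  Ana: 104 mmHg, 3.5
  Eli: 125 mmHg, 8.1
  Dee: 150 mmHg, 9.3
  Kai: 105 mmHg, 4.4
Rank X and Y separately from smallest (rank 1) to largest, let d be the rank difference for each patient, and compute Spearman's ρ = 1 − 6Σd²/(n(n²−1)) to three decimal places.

Ranks of variable 1: 3, 6, 8, 5, 1, 4, 7, 2
Ranks of variable 2: 3, 6, 8, 4, 1, 5, 7, 2
d = r₁ − r₂: 0, 0, 0, 1, 0, -1, 0, 0
d²: 0, 0, 0, 1, 0, 1, 0, 0; Σd² = 2
ρ = 1 − 6·2/(8·63) = 1 − 12/504 = 0.976

0.976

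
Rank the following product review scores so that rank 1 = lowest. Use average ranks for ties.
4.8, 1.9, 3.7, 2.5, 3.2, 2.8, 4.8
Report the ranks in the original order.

6.5, 1, 5, 2, 4, 3, 6.5

Sorted (ascending): 1.9, 2.5, 2.8, 3.2, 3.7, 4.8, 4.8
The 2 values of 4.8 occupy positions 6–7 → average rank (6+7)/2 = 6.5.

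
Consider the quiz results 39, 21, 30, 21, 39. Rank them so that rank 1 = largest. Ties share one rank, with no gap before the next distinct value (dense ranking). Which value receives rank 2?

30

Sorted (descending): 39, 39, 30, 21, 21
The 2 values of 39 share dense rank 1.
The 2 values of 21 share dense rank 3.
Remaining distinct values take the next consecutive integers.
Rank 2 → value 30.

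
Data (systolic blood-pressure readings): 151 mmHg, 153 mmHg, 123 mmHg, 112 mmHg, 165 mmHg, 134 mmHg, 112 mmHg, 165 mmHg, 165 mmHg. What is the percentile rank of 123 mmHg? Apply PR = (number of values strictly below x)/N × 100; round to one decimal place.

22.2

N = 9.
Strictly below 123: 2. Equal to 123: 1.
PR = 2/9 × 100 = 22.2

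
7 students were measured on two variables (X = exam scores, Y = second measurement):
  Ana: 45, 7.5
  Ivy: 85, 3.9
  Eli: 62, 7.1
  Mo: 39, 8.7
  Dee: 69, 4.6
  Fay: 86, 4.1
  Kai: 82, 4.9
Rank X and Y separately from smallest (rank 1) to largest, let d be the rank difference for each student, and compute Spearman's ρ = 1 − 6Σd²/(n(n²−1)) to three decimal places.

-0.929

Ranks of variable 1: 2, 6, 3, 1, 4, 7, 5
Ranks of variable 2: 6, 1, 5, 7, 3, 2, 4
d = r₁ − r₂: -4, 5, -2, -6, 1, 5, 1
d²: 16, 25, 4, 36, 1, 25, 1; Σd² = 108
ρ = 1 − 6·108/(7·48) = 1 − 648/336 = -0.929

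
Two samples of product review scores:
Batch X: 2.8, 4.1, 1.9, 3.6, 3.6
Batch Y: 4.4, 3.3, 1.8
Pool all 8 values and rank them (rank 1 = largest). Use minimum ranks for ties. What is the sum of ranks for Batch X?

Sorted (descending): 4.4, 4.1, 3.6, 3.6, 3.3, 2.8, 1.9, 1.8
The 2 values of 3.6 occupy positions 3–4 → each gets rank 3.
Batch X values → pooled ranks: 2.8→6, 4.1→2, 1.9→7, 3.6→3, 3.6→3
Rank sum = 6 + 2 + 7 + 3 + 3 = 21

21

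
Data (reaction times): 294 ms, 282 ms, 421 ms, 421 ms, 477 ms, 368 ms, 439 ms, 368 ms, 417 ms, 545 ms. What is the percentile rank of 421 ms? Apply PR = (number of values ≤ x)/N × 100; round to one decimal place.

70.0

N = 10.
Strictly below 421: 5. Equal to 421: 2.
PR = 7/10 × 100 = 70.0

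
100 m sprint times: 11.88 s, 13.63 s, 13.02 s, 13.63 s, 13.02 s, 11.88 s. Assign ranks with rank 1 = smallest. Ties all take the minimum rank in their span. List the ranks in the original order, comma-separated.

1, 5, 3, 5, 3, 1

Sorted (ascending): 11.88, 11.88, 13.02, 13.02, 13.63, 13.63
The 2 values of 11.88 occupy positions 1–2 → each gets rank 1.
The 2 values of 13.02 occupy positions 3–4 → each gets rank 3.
The 2 values of 13.63 occupy positions 5–6 → each gets rank 5.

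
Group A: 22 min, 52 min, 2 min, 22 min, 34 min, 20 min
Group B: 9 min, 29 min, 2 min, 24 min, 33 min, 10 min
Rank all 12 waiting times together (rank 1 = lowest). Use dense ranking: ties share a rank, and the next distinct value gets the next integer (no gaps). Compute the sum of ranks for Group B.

27

Sorted (ascending): 2, 2, 9, 10, 20, 22, 22, 24, 29, 33, 34, 52
The 2 values of 2 share dense rank 1.
The 2 values of 22 share dense rank 5.
Remaining distinct values take the next consecutive integers.
Group B values → pooled ranks: 9→2, 29→7, 2→1, 24→6, 33→8, 10→3
Rank sum = 2 + 7 + 1 + 6 + 8 + 3 = 27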